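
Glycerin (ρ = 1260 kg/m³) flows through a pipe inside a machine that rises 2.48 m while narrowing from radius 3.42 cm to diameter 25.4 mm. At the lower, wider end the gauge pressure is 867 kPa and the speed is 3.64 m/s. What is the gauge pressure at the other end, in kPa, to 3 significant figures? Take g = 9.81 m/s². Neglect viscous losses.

Continuity gives A₁v₁ = A₂v₂, so v₂ = (36.7 cm²)/(5.07 cm²) × 3.64 m/s = 26.4 m/s.
Energy conservation along the streamline gives P₂ = P₁ − ½ρ(v₂² − v₁²) − ρg(h₂ − h₁).
P₂ = 867000 + ½·1260·(3.64² − 26.4²) − 1260·9.81·(+2.48) = 867000 + (-431000) − (30700) = 406000 Pa.

406 kPa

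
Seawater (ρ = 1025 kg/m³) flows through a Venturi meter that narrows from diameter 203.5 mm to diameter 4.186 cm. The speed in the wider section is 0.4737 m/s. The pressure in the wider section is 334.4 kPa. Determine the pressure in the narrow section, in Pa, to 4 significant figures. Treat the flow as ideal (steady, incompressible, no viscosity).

The volume flow rate is constant, so v₂ = (A₁/A₂)v₁ = (325.3/13.76)·0.4737 = 11.20 m/s.
The pipe is horizontal, so Bernoulli reduces to P₁ + ½ρv₁² = P₂ + ½ρv₂².
P₂ = P₁ − ½ρ(v₂² − v₁²) = 334400 − ½·1025·(11.20² − 0.4737²) = 334400 − 64120 = 270300 Pa.

P₂ = 270300 Pa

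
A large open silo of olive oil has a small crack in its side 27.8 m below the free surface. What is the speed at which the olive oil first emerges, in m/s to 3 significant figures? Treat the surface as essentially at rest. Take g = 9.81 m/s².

The surface is effectively still and both ends are open, so ½v² = gh and v = √(2·9.81·27.8) = 23.4 m/s.

23.4 m/s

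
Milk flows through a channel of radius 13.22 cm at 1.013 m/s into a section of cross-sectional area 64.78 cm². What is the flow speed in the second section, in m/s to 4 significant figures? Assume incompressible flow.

Continuity gives A₁v₁ = A₂v₂, so v₂ = (549.1 cm²)/(64.78 cm²) × 1.013 m/s = 8.586 m/s.

8.586 m/s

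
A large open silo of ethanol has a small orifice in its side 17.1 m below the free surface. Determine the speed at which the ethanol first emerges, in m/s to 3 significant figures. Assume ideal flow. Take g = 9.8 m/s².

v = 18.3 m/s

Torricelli's result v = √(2gh) gives v = √(2·9.8·17.1) = 18.3 m/s.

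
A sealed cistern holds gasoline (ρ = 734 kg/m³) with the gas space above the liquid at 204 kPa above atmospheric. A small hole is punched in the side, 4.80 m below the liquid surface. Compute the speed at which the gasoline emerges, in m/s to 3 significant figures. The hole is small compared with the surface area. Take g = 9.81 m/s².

v ≈ 25.5 m/s

Take point 1 at the surface (v₁ ≈ 0) and point 2 at the hole (at atmospheric pressure). Bernoulli: P₁ + ρg h = P_atm + ½ρv₂².
With P₁ − P_atm = 204000 Pa, v₂ = √(2gh + 2ΔP/ρ) = √(2·9.81·4.80 + 2·204000/734) = 25.5 m/s.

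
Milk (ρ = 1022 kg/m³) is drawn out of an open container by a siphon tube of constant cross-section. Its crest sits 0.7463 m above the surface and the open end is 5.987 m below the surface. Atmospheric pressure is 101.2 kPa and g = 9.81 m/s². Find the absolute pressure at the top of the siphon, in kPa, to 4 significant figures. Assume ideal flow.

The outlet speed comes from Torricelli: v = √(2g·5.987) = 10.84 m/s.
The bore is uniform, so the speed at the crest is the same v. Bernoulli surface→crest: P_atm = P_top + ½ρv² + ρg·h_top.
P_top = 101200 − ½·1022·10.84² − 1022·9.81·0.7463 = 33690 Pa.

P_top ≈ 33.69 kPa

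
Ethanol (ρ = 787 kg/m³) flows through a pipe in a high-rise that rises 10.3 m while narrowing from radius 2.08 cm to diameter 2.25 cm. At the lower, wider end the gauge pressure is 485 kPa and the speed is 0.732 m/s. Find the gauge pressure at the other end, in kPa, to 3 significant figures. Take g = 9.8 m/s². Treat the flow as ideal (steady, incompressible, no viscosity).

403 kPa

Continuity gives A₁v₁ = A₂v₂, so v₂ = (13.6 cm²)/(3.98 cm²) × 0.732 m/s = 2.50 m/s.
Applying Bernoulli between the two ends and solving for P₂: P₂ = P₁ + ½ρ(v₁² − v₂²) − ρgΔh.
P₂ = 485000 + ½·787·(0.732² − 2.50²) − 787·9.8·(+10.3) = 485000 + (-2250) − (79400) = 403000 Pa.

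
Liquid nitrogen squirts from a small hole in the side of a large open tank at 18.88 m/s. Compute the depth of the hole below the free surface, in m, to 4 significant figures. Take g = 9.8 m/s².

Torricelli: v = √(2gh), so h = v²/(2g).
h = 18.88²/(2·9.8) = 356.5/19.60 = 18.19 m.

18.19 m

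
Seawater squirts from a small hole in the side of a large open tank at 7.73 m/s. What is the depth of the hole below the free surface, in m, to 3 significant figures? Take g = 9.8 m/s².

For a small hole in a large open tank, ½v² = gh, giving h = v²/(2g).
h = 7.73²/(2·9.8) = 59.8/19.60 = 3.05 m.

h = 3.05 m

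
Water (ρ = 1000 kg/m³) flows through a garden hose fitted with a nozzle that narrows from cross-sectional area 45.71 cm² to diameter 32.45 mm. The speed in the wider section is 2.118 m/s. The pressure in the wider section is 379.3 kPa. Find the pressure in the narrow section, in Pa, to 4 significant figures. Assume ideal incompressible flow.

313000 Pa

By continuity, v₂ = v₁·A₁/A₂ = 2.118·(45.71/8.270) = 11.71 m/s.
Bernoulli (h₁ = h₂): P₁ − P₂ = ½ρ(v₂² − v₁²).
P₂ = P₁ − ½ρ(v₂² − v₁²) = 379300 − ½·1000·(11.71² − 2.118²) = 379300 − 66280 = 313000 Pa.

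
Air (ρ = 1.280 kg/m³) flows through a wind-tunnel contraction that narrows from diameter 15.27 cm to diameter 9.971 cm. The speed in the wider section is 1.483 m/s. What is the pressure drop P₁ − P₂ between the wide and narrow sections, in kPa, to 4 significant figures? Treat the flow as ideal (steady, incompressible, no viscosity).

Mass conservation (A₁v₁ = A₂v₂) gives v₂ = 1.483 × 183.1/78.08 = 3.478 m/s.
The pipe is horizontal, so Bernoulli reduces to P₁ + ½ρv₁² = P₂ + ½ρv₂².
P₁ − P₂ = ½·1.280·(3.478² − 1.483²) = ½·1.280·9.898 = 6.335 Pa.

ΔP ≈ 0.006335 kPa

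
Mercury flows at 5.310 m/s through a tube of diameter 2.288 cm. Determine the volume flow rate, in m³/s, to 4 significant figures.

Q = A·v = 0.0004112 m² × 5.310 m/s = 0.002183 m³/s.

Q ≈ 0.002183 m³/s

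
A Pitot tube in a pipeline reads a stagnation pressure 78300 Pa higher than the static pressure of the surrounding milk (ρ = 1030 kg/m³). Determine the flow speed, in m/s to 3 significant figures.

At the stagnation point the flow is brought to rest, so Bernoulli gives P_stag − P_static = ½ρv².
v = √(2ΔP/ρ) = √(2·78300/1030) = 12.3 m/s.

12.3 m/s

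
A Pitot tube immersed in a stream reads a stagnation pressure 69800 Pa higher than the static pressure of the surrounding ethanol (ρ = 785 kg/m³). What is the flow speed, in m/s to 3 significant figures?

v = 13.3 m/s

At the stagnation point the flow is brought to rest, so Bernoulli gives P_stag − P_static = ½ρv².
v = √(2ΔP/ρ) = √(2·69800/785) = 13.3 m/s.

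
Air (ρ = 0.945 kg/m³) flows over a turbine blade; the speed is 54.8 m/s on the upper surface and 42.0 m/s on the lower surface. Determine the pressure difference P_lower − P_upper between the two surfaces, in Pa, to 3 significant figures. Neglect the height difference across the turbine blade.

Bernoulli (same height): P_lower − P_upper = ½ρ(v_upper² − v_lower²).
ΔP = ½·0.945·(54.8² − 42.0²) = 585 Pa.

ΔP ≈ 585 Pa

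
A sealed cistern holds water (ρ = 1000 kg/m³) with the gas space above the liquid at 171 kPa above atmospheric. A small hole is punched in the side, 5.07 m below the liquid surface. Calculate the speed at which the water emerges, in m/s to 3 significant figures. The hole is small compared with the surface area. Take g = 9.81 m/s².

Take point 1 at the surface (v₁ ≈ 0) and point 2 at the hole (at atmospheric pressure). Bernoulli: P₁ + ρg h = P_atm + ½ρv₂².
With P₁ − P_atm = 171000 Pa, v₂ = √(2gh + 2ΔP/ρ) = √(2·9.81·5.07 + 2·171000/1000) = 21.0 m/s.

v ≈ 21.0 m/s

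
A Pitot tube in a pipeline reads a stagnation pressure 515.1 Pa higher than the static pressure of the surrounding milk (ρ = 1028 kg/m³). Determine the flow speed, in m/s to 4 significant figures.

v ≈ 1.001 m/s

At the stagnation point the flow is brought to rest, so Bernoulli gives P_stag − P_static = ½ρv².
v = √(2ΔP/ρ) = √(2·515.1/1028) = 1.001 m/s.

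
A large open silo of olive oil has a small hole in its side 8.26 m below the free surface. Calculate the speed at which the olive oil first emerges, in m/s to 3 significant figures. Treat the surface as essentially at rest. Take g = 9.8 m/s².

The surface is effectively still and both ends are open, so ½v² = gh and v = √(2·9.8·8.26) = 12.7 m/s.

12.7 m/s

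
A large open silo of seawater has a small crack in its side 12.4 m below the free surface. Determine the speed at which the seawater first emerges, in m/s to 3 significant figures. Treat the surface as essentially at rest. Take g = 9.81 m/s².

v ≈ 15.6 m/s

Bernoulli from surface to hole (P equal, v_surface ≈ 0): v = √(2gh) = √(2×9.81×12.4) = 15.6 m/s.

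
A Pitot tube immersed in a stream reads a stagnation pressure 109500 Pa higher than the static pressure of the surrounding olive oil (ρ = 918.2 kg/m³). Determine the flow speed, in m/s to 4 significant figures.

The dynamic pressure equals the rise in static pressure at the stagnation point: ΔP = ½ρv².
v = √(2ΔP/ρ) = √(2·109500/918.2) = 15.44 m/s.

15.44 m/s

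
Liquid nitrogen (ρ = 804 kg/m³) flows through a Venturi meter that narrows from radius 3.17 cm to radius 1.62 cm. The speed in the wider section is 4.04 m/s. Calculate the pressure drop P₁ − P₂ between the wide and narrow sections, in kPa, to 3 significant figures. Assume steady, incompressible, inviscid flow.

The volume flow rate is constant, so v₂ = (A₁/A₂)v₁ = (31.6/8.24)·4.04 = 15.5 m/s.
With no height change, Bernoulli's equation is P₁ + ½ρv₁² = P₂ + ½ρv₂².
P₁ − P₂ = ½·804·(15.5² − 4.04²) = ½·804·223 = 89600 Pa.

ΔP = 89.6 kPa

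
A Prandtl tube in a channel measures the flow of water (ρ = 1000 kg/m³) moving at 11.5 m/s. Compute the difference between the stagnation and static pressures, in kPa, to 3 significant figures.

66.1 kPa

At the stagnation point the flow is brought to rest, so Bernoulli gives P_stag − P_static = ½ρv².
ΔP = ½·1000·11.5² = 66100 Pa.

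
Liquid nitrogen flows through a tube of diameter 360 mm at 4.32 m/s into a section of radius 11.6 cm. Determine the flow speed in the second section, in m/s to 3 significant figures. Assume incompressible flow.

The volume flow rate is constant, so v₂ = (A₁/A₂)v₁ = (1020/423)·4.32 = 10.4 m/s.

v₂ ≈ 10.4 m/s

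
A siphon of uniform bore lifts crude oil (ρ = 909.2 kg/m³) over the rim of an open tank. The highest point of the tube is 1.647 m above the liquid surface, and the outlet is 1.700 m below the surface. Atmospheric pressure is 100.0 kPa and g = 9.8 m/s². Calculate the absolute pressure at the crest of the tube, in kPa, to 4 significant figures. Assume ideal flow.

Bernoulli surface→outlet gives ½v² = g·h_out, so v = √(2·9.8·1.700) = 5.772 m/s.
Continuity keeps v the same throughout the tube; from surface to crest, P_atm + 0 = P_top + ½ρv² + ρg·h_top.
P_top = 100000 − ½·909.2·5.772² − 909.2·9.8·1.647 = 70180 Pa.

70.18 kPa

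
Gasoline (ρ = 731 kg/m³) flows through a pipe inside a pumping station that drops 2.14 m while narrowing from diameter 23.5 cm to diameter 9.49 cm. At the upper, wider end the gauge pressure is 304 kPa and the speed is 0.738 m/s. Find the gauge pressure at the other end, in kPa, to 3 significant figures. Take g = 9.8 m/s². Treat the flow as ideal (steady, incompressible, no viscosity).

P₂ ≈ 312 kPa

By continuity, v₂ = v₁·A₁/A₂ = 0.738·(434/70.7) = 4.53 m/s.
Applying Bernoulli between the two ends and solving for P₂: P₂ = P₁ + ½ρ(v₁² − v₂²) − ρgΔh.
P₂ = 304000 + ½·731·(0.738² − 4.53²) − 731·9.8·(−2.14) = 304000 + (-7290) − (-15300) = 312000 Pa.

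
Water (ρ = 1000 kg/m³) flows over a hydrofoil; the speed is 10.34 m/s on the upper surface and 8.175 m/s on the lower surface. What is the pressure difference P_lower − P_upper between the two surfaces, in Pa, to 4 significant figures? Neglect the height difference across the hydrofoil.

ΔP ≈ 20040 Pa

Bernoulli (same height): P_lower − P_upper = ½ρ(v_upper² − v_lower²).
ΔP = ½·1000·(10.34² − 8.175²) = 20040 Pa.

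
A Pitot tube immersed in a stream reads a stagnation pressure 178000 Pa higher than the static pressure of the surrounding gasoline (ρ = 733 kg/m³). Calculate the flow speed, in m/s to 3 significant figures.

22.0 m/s

Bernoulli between the free stream and the stagnation point: ½ρv² = P_stag − P_static.
v = √(2ΔP/ρ) = √(2·178000/733) = 22.0 m/s.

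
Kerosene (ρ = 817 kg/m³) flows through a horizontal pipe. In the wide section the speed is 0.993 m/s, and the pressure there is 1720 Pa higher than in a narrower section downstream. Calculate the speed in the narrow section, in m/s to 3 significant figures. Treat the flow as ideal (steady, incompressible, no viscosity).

v₂ = 2.28 m/s

With h₁ = h₂, rearranging Bernoulli gives v₂ = √(v₁² + 2ΔP/ρ).
v₂ = √(0.993² + 2·1720/817) = √(0.986 + 4.21) = 2.28 m/s.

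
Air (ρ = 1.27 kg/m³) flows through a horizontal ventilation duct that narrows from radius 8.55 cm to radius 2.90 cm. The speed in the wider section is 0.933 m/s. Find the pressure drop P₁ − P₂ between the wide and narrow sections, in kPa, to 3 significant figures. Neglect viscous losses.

ΔP ≈ 0.0412 kPa

By continuity, v₂ = v₁·A₁/A₂ = 0.933·(230/26.4) = 8.11 m/s.
Bernoulli (h₁ = h₂): P₁ − P₂ = ½ρ(v₂² − v₁²).
P₁ − P₂ = ½·1.27·(8.11² − 0.933²) = ½·1.27·64.9 = 41.2 Pa.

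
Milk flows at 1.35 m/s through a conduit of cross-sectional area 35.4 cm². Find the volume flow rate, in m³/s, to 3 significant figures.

Q = A·v = 0.00354 m² × 1.35 m/s = 0.00478 m³/s.

Q ≈ 0.00478 m³/s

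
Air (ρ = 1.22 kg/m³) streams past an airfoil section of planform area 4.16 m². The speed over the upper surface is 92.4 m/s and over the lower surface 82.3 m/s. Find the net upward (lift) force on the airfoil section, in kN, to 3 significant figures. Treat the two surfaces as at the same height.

F = 4.48 kN

With equal heights on the two surfaces, Bernoulli gives P_lower − P_upper = ½ρ(v_upper² − v_lower²).
ΔP = ½·1.22·(92.4² − 82.3²) = 1080 Pa.
Lift = ΔP · A = 1080 × 4.16 = 4480 N.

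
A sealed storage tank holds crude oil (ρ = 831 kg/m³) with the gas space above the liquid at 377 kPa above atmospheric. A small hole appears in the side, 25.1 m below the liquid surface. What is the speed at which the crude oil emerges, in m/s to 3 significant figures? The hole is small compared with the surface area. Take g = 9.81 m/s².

Take point 1 at the surface (v₁ ≈ 0) and point 2 at the hole (at atmospheric pressure). Bernoulli: P₁ + ρg h = P_atm + ½ρv₂².
With P₁ − P_atm = 377000 Pa, v₂ = √(2gh + 2ΔP/ρ) = √(2·9.81·25.1 + 2·377000/831) = 37.4 m/s.

v = 37.4 m/s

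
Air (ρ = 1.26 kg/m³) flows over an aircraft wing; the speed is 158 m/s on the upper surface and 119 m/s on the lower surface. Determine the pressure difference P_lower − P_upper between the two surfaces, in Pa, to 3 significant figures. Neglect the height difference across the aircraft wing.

ΔP = 6810 Pa

With negligible Δh, P + ½ρv² is constant, so P_low − P_up = ½ρ(v_up² − v_low²).
ΔP = ½·1.26·(158² − 119²) = 6810 Pa.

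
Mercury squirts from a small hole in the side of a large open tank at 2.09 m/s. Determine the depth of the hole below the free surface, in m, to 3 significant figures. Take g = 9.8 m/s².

Torricelli: v = √(2gh), so h = v²/(2g).
h = 2.09²/(2·9.8) = 4.37/19.60 = 0.223 m.

h ≈ 0.223 m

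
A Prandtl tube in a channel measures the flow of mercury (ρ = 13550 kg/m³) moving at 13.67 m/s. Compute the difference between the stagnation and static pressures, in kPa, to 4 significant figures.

ΔP ≈ 1266 kPa

The dynamic pressure equals the rise in static pressure at the stagnation point: ΔP = ½ρv².
ΔP = ½·13550·13.67² = 1266000 Pa.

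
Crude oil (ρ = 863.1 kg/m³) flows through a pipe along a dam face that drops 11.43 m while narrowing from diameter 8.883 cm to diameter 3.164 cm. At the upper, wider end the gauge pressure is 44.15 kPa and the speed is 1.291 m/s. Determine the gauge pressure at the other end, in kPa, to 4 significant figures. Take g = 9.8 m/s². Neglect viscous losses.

By continuity, v₂ = v₁·A₁/A₂ = 1.291·(61.97/7.863) = 10.18 m/s.
Bernoulli: P₁ + ½ρv₁² + ρg h₁ = P₂ + ½ρv₂² + ρg h₂, so P₂ = P₁ + ½ρ(v₁² − v₂²) − ρg(h₂ − h₁).
P₂ = 44150 + ½·863.1·(1.291² − 10.18²) − 863.1·9.8·(−11.43) = 44150 + (-43970) − (-96680) = 96860 Pa.

P₂ ≈ 96.86 kPa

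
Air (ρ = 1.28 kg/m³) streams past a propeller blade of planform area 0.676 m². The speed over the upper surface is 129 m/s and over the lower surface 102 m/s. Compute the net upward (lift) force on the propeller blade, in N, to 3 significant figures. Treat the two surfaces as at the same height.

F ≈ 2700 N

From P + ½ρv² = const at equal height, P_low − P_up = ½ρ(v_up² − v_low²).
ΔP = ½·1.28·(129² − 102²) = 3990 Pa.
Lift = ΔP · A = 3990 × 0.676 = 2700 N.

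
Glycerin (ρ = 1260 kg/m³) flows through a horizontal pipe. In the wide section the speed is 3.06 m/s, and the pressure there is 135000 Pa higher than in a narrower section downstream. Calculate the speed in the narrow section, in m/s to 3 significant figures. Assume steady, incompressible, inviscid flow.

Horizontal Bernoulli: P₁ + ½ρv₁² = P₂ + ½ρv₂², so v₂² = v₁² + 2(P₁ − P₂)/ρ.
v₂ = √(3.06² + 2·135000/1260) = √(9.36 + 214) = 15.0 m/s.

v₂ ≈ 15.0 m/s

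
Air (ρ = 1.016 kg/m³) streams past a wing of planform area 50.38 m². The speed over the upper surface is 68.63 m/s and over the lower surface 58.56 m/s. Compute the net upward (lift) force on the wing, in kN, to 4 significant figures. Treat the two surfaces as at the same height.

32.78 kN

The faster flow above has the lower pressure; Bernoulli (same height) gives ΔP = ½ρ(v_up² − v_low²).
ΔP = ½·1.016·(68.63² − 58.56²) = 650.6 Pa.
Lift = ΔP · A = 650.6 × 50.38 = 32780 N.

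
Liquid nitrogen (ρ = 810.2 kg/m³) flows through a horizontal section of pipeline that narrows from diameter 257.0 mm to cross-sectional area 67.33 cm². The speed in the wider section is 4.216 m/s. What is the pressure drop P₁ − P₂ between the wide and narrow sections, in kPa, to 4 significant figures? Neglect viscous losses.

ΔP = 420.2 kPa

Mass conservation (A₁v₁ = A₂v₂) gives v₂ = 4.216 × 518.7/67.33 = 32.48 m/s.
The pipe is horizontal, so Bernoulli reduces to P₁ + ½ρv₁² = P₂ + ½ρv₂².
P₁ − P₂ = ½·810.2·(32.48² − 4.216²) = ½·810.2·1037 = 420200 Pa.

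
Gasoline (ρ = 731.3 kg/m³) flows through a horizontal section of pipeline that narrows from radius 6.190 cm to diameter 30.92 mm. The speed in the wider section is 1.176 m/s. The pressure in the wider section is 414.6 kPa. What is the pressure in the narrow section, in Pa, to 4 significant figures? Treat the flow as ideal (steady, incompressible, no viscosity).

285100 Pa

By continuity, v₂ = v₁·A₁/A₂ = 1.176·(120.4/7.509) = 18.85 m/s.
The pipe is horizontal, so Bernoulli reduces to P₁ + ½ρv₁² = P₂ + ½ρv₂².
P₂ = P₁ − ½ρ(v₂² − v₁²) = 414600 − ½·731.3·(18.85² − 1.176²) = 414600 − 129500 = 285100 Pa.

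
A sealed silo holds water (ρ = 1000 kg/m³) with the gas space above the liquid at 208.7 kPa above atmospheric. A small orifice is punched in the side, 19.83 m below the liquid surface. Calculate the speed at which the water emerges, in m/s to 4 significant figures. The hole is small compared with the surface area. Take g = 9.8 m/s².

28.39 m/s

Take point 1 at the surface (v₁ ≈ 0) and point 2 at the hole (at atmospheric pressure). Bernoulli: P₁ + ρg h = P_atm + ½ρv₂².
With P₁ − P_atm = 208700 Pa, v₂ = √(2gh + 2ΔP/ρ) = √(2·9.8·19.83 + 2·208700/1000) = 28.39 m/s.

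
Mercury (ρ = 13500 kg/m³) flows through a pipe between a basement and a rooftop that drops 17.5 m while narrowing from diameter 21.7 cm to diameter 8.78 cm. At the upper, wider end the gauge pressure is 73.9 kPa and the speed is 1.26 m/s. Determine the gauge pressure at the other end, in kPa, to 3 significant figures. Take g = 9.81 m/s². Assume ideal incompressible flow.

Continuity gives A₁v₁ = A₂v₂, so v₂ = (370 cm²)/(60.5 cm²) × 1.26 m/s = 7.70 m/s.
Bernoulli: P₁ + ½ρv₁² + ρg h₁ = P₂ + ½ρv₂² + ρg h₂, so P₂ = P₁ + ½ρ(v₁² − v₂²) − ρg(h₂ − h₁).
P₂ = 73900 + ½·13500·(1.26² − 7.70²) − 13500·9.81·(−17.5) = 73900 + (-389000) − (-2320000) = 2000000 Pa.

P₂ ≈ 2000 kPa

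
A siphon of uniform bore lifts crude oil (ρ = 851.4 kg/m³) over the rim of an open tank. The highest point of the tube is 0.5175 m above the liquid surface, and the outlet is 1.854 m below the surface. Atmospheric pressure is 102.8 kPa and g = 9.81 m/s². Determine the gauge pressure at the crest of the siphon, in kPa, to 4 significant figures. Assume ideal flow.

-19.81 kPa

The outlet speed comes from Torricelli: v = √(2g·1.854) = 6.031 m/s.
With constant cross-section the crest speed equals v; applying Bernoulli from the surface up to the crest, P_top = P_atm − ½ρv² − ρg·h_top.
P_top = 102800 − ½·851.4·6.031² − 851.4·9.81·0.5175 = 82990 Pa. So P_gauge = P_top − P_atm = -19810 Pa.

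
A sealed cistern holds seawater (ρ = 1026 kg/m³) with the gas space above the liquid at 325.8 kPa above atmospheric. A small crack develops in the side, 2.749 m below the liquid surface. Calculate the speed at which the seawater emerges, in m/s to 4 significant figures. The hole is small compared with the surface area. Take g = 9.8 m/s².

Take point 1 at the surface (v₁ ≈ 0) and point 2 at the hole (at atmospheric pressure). Bernoulli: P₁ + ρg h = P_atm + ½ρv₂².
With P₁ − P_atm = 325800 Pa, v₂ = √(2gh + 2ΔP/ρ) = √(2·9.8·2.749 + 2·325800/1026) = 26.25 m/s.

v = 26.25 m/s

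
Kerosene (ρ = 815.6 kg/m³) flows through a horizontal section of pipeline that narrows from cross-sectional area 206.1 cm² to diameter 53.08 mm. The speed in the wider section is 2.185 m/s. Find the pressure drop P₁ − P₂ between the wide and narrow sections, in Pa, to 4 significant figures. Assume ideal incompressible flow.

ΔP ≈ 166900 Pa

Continuity gives A₁v₁ = A₂v₂, so v₂ = (206.1 cm²)/(22.13 cm²) × 2.185 m/s = 20.35 m/s.
Bernoulli (h₁ = h₂): P₁ − P₂ = ½ρ(v₂² − v₁²).
P₁ − P₂ = ½·815.6·(20.35² − 2.185²) = ½·815.6·409.4 = 166900 Pa.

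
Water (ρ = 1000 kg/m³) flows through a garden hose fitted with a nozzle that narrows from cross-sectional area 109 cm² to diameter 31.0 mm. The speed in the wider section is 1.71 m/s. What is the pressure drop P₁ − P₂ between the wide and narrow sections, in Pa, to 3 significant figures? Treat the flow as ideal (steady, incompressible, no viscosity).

Mass conservation (A₁v₁ = A₂v₂) gives v₂ = 1.71 × 109/7.55 = 24.7 m/s.
The pipe is horizontal, so Bernoulli reduces to P₁ + ½ρv₁² = P₂ + ½ρv₂².
P₁ − P₂ = ½·1000·(24.7² − 1.71²) = ½·1000·607 = 303000 Pa.

303000 Pa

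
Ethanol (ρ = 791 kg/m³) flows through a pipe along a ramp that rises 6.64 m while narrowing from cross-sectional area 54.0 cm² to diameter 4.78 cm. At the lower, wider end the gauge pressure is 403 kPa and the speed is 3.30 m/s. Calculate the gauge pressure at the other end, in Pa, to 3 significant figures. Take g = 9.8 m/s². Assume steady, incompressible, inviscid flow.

P₂ ≈ 317000 Pa

By continuity, v₂ = v₁·A₁/A₂ = 3.30·(54.0/17.9) = 9.93 m/s.
Bernoulli: P₁ + ½ρv₁² + ρg h₁ = P₂ + ½ρv₂² + ρg h₂, so P₂ = P₁ + ½ρ(v₁² − v₂²) − ρg(h₂ − h₁).
P₂ = 403000 + ½·791·(3.30² − 9.93²) − 791·9.8·(+6.64) = 403000 + (-34700) − (51500) = 317000 Pa.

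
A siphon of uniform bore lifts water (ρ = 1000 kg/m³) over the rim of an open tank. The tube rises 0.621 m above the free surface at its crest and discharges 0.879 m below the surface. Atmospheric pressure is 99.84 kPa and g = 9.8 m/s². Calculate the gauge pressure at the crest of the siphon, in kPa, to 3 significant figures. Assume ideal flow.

Bernoulli surface→outlet gives ½v² = g·h_out, so v = √(2·9.8·0.879) = 4.15 m/s.
With constant cross-section the crest speed equals v; applying Bernoulli from the surface up to the crest, P_top = P_atm − ½ρv² − ρg·h_top.
P_top = 99840 − ½·1000·4.15² − 1000·9.8·0.621 = 85100 Pa. So P_gauge = P_top − P_atm = -14700 Pa.

P_gauge ≈ -14.7 kPa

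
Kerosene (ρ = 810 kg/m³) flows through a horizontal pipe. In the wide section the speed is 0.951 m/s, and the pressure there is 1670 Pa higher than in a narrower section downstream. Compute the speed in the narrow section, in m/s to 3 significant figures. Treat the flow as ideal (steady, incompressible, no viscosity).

Along the level pipe P + ½ρv² is conserved, hence v₂² = v₁² + 2(P₁ − P₂)/ρ.
v₂ = √(0.951² + 2·1670/810) = √(0.904 + 4.12) = 2.24 m/s.

v₂ = 2.24 m/s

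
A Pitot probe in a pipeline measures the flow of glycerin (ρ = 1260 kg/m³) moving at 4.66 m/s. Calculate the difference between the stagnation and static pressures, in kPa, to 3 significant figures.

The dynamic pressure equals the rise in static pressure at the stagnation point: ΔP = ½ρv².
ΔP = ½·1260·4.66² = 13700 Pa.

ΔP = 13.7 kPa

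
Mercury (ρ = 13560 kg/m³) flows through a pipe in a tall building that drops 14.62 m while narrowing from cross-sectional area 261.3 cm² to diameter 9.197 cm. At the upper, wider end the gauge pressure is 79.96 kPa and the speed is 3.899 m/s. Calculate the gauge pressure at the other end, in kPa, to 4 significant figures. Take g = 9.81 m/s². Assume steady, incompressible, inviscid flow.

By continuity, v₂ = v₁·A₁/A₂ = 3.899·(261.3/66.43) = 15.34 m/s.
Bernoulli: P₁ + ½ρv₁² + ρg h₁ = P₂ + ½ρv₂² + ρg h₂, so P₂ = P₁ + ½ρ(v₁² − v₂²) − ρg(h₂ − h₁).
P₂ = 79960 + ½·13560·(3.899² − 15.34²) − 13560·9.81·(−14.62) = 79960 + (-1492000) − (-1945000) = 533200 Pa.

P₂ = 533.2 kPa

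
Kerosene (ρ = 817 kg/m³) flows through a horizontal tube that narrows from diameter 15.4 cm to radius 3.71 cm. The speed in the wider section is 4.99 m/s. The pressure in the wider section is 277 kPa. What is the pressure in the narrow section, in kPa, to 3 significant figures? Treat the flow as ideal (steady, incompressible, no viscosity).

98.4 kPa

Mass conservation (A₁v₁ = A₂v₂) gives v₂ = 4.99 × 186/43.2 = 21.5 m/s.
Bernoulli (h₁ = h₂): P₁ − P₂ = ½ρ(v₂² − v₁²).
P₂ = P₁ − ½ρ(v₂² − v₁²) = 277000 − ½·817·(21.5² − 4.99²) = 277000 − 179000 = 98400 Pa.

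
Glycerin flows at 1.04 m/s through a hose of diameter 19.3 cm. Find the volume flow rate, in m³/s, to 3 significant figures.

Q = A·v = 0.0293 m² × 1.04 m/s = 0.0304 m³/s.

Q = 0.0304 m³/s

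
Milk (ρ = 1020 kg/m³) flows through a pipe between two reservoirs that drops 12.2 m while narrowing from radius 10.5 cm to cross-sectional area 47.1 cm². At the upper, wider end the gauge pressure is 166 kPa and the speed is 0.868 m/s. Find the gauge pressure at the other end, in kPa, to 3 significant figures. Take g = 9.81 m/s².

268 kPa

Continuity gives A₁v₁ = A₂v₂, so v₂ = (346 cm²)/(47.1 cm²) × 0.868 m/s = 6.38 m/s.
Bernoulli: P₁ + ½ρv₁² + ρg h₁ = P₂ + ½ρv₂² + ρg h₂, so P₂ = P₁ + ½ρ(v₁² − v₂²) − ρg(h₂ − h₁).
P₂ = 166000 + ½·1020·(0.868² − 6.38²) − 1020·9.81·(−12.2) = 166000 + (-20400) − (-122000) = 268000 Pa.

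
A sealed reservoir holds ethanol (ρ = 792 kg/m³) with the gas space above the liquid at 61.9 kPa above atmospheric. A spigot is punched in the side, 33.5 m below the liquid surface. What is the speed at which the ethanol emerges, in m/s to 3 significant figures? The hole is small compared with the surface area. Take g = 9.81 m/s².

Take point 1 at the surface (v₁ ≈ 0) and point 2 at the hole (at atmospheric pressure). Bernoulli: P₁ + ρg h = P_atm + ½ρv₂².
With P₁ − P_atm = 61900 Pa, v₂ = √(2gh + 2ΔP/ρ) = √(2·9.81·33.5 + 2·61900/792) = 28.5 m/s.

28.5 m/s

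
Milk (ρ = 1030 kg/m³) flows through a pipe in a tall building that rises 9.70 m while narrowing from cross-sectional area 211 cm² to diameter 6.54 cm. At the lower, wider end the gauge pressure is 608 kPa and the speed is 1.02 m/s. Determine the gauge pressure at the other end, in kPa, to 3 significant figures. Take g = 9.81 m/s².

By continuity, v₂ = v₁·A₁/A₂ = 1.02·(211/33.6) = 6.41 m/s.
Applying Bernoulli between the two ends and solving for P₂: P₂ = P₁ + ½ρ(v₁² − v₂²) − ρgΔh.
P₂ = 608000 + ½·1030·(1.02² − 6.41²) − 1030·9.81·(+9.70) = 608000 + (-20600) − (98000) = 489000 Pa.

P₂ = 489 kPa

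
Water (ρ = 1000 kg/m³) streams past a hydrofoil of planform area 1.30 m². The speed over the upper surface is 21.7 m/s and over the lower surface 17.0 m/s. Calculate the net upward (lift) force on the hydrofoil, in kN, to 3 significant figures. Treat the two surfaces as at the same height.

F = 118 kN

From P + ½ρv² = const at equal height, P_low − P_up = ½ρ(v_up² − v_low²).
ΔP = ½·1000·(21.7² − 17.0²) = 90900 Pa.
Lift = ΔP · A = 90900 × 1.30 = 118000 N.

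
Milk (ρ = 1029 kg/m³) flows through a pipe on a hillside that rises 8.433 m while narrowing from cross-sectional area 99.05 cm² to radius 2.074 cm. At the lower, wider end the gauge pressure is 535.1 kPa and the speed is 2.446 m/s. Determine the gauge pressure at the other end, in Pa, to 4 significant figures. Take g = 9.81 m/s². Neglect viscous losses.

By continuity, v₂ = v₁·A₁/A₂ = 2.446·(99.05/13.51) = 17.93 m/s.
Energy conservation along the streamline gives P₂ = P₁ − ½ρ(v₂² − v₁²) − ρg(h₂ − h₁).
P₂ = 535100 + ½·1029·(2.446² − 17.93²) − 1029·9.81·(+8.433) = 535100 + (-162300) − (85130) = 287700 Pa.

P₂ ≈ 287700 Pa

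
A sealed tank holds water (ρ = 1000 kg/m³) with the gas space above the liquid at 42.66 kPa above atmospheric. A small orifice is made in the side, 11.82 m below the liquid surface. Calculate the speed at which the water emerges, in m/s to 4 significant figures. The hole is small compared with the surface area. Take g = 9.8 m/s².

Take point 1 at the surface (v₁ ≈ 0) and point 2 at the hole (at atmospheric pressure). Bernoulli: P₁ + ρg h = P_atm + ½ρv₂².
With P₁ − P_atm = 42660 Pa, v₂ = √(2gh + 2ΔP/ρ) = √(2·9.8·11.82 + 2·42660/1000) = 17.80 m/s.

v ≈ 17.80 m/s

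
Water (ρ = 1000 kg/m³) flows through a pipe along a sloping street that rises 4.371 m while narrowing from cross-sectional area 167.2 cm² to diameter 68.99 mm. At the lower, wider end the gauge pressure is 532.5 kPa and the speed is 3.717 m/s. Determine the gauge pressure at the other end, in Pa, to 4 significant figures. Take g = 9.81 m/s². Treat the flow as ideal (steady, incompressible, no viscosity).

P₂ = 358300 Pa

Continuity gives A₁v₁ = A₂v₂, so v₂ = (167.2 cm²)/(37.38 cm²) × 3.717 m/s = 16.63 m/s.
Energy conservation along the streamline gives P₂ = P₁ − ½ρ(v₂² − v₁²) − ρg(h₂ − h₁).
P₂ = 532500 + ½·1000·(3.717² − 16.63²) − 1000·9.81·(+4.371) = 532500 + (-131300) − (42880) = 358300 Pa.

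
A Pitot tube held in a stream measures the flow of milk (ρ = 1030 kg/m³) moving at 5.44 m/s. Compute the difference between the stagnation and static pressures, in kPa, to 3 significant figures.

ΔP = 15.2 kPa

The dynamic pressure equals the rise in static pressure at the stagnation point: ΔP = ½ρv².
ΔP = ½·1030·5.44² = 15200 Pa.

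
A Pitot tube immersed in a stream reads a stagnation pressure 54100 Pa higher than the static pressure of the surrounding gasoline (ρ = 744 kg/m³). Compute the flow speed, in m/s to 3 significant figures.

At the stagnation point the flow is brought to rest, so Bernoulli gives P_stag − P_static = ½ρv².
v = √(2ΔP/ρ) = √(2·54100/744) = 12.1 m/s.

v = 12.1 m/s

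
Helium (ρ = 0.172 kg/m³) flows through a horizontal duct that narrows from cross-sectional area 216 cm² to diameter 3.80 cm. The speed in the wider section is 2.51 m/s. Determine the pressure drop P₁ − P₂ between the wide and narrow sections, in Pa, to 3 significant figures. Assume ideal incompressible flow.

By continuity, v₂ = v₁·A₁/A₂ = 2.51·(216/11.3) = 47.8 m/s.
Bernoulli (h₁ = h₂): P₁ − P₂ = ½ρ(v₂² − v₁²).
P₁ − P₂ = ½·0.172·(47.8² − 2.51²) = ½·0.172·2280 = 196 Pa.

196 Pa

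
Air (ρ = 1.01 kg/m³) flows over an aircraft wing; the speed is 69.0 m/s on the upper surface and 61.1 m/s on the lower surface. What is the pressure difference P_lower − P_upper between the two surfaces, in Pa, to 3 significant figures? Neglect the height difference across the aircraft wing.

Bernoulli (same height): P_lower − P_upper = ½ρ(v_upper² − v_lower²).
ΔP = ½·1.01·(69.0² − 61.1²) = 519 Pa.

ΔP = 519 Pa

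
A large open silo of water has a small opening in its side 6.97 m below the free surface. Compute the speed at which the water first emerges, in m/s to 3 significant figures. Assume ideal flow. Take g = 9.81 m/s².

v ≈ 11.7 m/s

Bernoulli from surface to hole (P equal, v_surface ≈ 0): v = √(2gh) = √(2×9.81×6.97) = 11.7 m/s.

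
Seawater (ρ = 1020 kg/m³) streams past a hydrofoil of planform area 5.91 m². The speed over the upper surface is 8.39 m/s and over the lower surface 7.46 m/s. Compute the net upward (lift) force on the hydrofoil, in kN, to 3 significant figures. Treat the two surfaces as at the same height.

From P + ½ρv² = const at equal height, P_low − P_up = ½ρ(v_up² − v_low²).
ΔP = ½·1020·(8.39² − 7.46²) = 7520 Pa.
Lift = ΔP · A = 7520 × 5.91 = 44400 N.

F = 44.4 kN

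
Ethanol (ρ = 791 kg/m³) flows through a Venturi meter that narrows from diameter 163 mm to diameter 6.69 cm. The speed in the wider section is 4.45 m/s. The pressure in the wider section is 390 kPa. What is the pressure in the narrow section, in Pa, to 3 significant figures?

Continuity gives A₁v₁ = A₂v₂, so v₂ = (209 cm²)/(35.2 cm²) × 4.45 m/s = 26.4 m/s.
Bernoulli (h₁ = h₂): P₁ − P₂ = ½ρ(v₂² − v₁²).
P₂ = P₁ − ½ρ(v₂² − v₁²) = 390000 − ½·791·(26.4² − 4.45²) = 390000 − 268000 = 122000 Pa.

P₂ ≈ 122000 Pa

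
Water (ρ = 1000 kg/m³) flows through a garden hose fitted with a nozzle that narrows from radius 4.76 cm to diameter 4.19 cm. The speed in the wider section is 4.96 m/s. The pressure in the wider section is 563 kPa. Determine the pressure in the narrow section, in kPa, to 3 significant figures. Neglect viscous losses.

P₂ ≈ 247 kPa

Continuity gives A₁v₁ = A₂v₂, so v₂ = (71.2 cm²)/(13.8 cm²) × 4.96 m/s = 25.6 m/s.
Along the horizontal streamline, P + ½ρv² is constant.
P₂ = P₁ − ½ρ(v₂² − v₁²) = 563000 − ½·1000·(25.6² − 4.96²) = 563000 − 316000 = 247000 Pa.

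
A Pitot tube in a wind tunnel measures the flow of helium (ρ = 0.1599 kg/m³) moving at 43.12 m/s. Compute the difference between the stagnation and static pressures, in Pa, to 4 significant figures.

At the stagnation point the flow is brought to rest, so Bernoulli gives P_stag − P_static = ½ρv².
ΔP = ½·0.1599·43.12² = 148.7 Pa.

ΔP ≈ 148.7 Pa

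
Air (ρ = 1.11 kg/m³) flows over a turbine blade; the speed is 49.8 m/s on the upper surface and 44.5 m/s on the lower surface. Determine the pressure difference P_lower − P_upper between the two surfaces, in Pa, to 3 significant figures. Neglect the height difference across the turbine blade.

ΔP ≈ 277 Pa

Bernoulli (same height): P_lower − P_upper = ½ρ(v_upper² − v_lower²).
ΔP = ½·1.11·(49.8² − 44.5²) = 277 Pa.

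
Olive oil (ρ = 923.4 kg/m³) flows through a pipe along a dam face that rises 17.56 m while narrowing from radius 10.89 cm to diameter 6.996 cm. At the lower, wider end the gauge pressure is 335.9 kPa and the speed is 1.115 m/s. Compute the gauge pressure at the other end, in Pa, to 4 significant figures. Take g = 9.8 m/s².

By continuity, v₂ = v₁·A₁/A₂ = 1.115·(372.6/38.44) = 10.81 m/s.
Bernoulli: P₁ + ½ρv₁² + ρg h₁ = P₂ + ½ρv₂² + ρg h₂, so P₂ = P₁ + ½ρ(v₁² − v₂²) − ρg(h₂ − h₁).
P₂ = 335900 + ½·923.4·(1.115² − 10.81²) − 923.4·9.8·(+17.56) = 335900 + (-53350) − (158900) = 123600 Pa.

P₂ = 123600 Pa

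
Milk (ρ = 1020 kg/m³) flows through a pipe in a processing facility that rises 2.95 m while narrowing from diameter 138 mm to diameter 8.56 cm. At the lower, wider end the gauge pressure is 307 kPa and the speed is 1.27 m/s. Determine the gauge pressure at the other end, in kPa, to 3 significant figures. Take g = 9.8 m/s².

P₂ ≈ 273 kPa

By continuity, v₂ = v₁·A₁/A₂ = 1.27·(150/57.5) = 3.30 m/s.
Energy conservation along the streamline gives P₂ = P₁ − ½ρ(v₂² − v₁²) − ρg(h₂ − h₁).
P₂ = 307000 + ½·1020·(1.27² − 3.30²) − 1020·9.8·(+2.95) = 307000 + (-4730) − (29500) = 273000 Pa.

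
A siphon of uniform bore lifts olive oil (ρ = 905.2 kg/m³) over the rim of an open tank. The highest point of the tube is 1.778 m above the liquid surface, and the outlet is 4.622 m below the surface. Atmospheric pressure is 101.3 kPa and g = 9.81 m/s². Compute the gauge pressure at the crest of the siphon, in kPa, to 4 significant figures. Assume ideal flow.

P_gauge ≈ -56.83 kPa

The outlet speed comes from Torricelli: v = √(2g·4.622) = 9.523 m/s.
With constant cross-section the crest speed equals v; applying Bernoulli from the surface up to the crest, P_top = P_atm − ½ρv² − ρg·h_top.
P_top = 101300 − ½·905.2·9.523² − 905.2·9.81·1.778 = 44470 Pa. So P_gauge = P_top − P_atm = -56830 Pa.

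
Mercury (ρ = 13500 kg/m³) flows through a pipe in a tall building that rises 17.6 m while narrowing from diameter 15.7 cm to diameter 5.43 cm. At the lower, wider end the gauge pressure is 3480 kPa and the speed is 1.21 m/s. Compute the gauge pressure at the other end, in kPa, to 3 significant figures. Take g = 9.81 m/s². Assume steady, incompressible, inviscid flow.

P₂ ≈ 468 kPa

Continuity gives A₁v₁ = A₂v₂, so v₂ = (194 cm²)/(23.2 cm²) × 1.21 m/s = 10.1 m/s.
Applying Bernoulli between the two ends and solving for P₂: P₂ = P₁ + ½ρ(v₁² − v₂²) − ρgΔh.
P₂ = 3480000 + ½·13500·(1.21² − 10.1²) − 13500·9.81·(+17.6) = 3480000 + (-681000) − (2330000) = 468000 Pa.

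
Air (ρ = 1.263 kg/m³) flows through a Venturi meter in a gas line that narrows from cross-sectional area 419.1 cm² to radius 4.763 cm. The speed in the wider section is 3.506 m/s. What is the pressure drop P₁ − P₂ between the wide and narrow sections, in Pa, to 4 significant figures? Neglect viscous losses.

ΔP ≈ 260.7 Pa

Continuity gives A₁v₁ = A₂v₂, so v₂ = (419.1 cm²)/(71.27 cm²) × 3.506 m/s = 20.62 m/s.
With no height change, Bernoulli's equation is P₁ + ½ρv₁² = P₂ + ½ρv₂².
P₁ − P₂ = ½·1.263·(20.62² − 3.506²) = ½·1.263·412.8 = 260.7 Pa.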